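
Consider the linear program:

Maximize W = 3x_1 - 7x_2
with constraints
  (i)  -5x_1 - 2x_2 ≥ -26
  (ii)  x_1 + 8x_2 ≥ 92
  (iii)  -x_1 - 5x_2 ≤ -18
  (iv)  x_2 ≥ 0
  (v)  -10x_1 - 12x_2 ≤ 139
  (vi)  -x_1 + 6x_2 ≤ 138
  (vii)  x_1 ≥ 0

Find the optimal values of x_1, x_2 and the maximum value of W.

x_1 = 12/19, x_2 = 217/19, maximum W = -1483/19

Vertices and W = 3x_1 - 7x_2:
  (12/19, 217/19) → W = -1483/19
  (0, 13) → W = -91
  (0, 23/2) → W = -161/2

At the optimal vertex, -5x_1 - 2x_2 = -26 and x_1 + 8x_2 = 92.
Solving simultaneously gives x_1 = 12/19, x_2 = 217/19.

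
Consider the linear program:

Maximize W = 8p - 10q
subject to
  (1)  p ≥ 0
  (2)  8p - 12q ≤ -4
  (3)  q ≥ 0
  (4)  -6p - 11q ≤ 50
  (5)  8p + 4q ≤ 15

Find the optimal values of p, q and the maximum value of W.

Extreme points and W = 8p - 10q:
  (0, 1/3) → W = -10/3
  (0, 15/4) → W = -75/2
  (41/32, 19/16) → W = -13/8

The binding constraints are 8p - 12q = -4 and 8p + 4q = 15.
Solving simultaneously gives p = 41/32, q = 19/16.

p = 41/32, q = 19/16, maximum W = -13/8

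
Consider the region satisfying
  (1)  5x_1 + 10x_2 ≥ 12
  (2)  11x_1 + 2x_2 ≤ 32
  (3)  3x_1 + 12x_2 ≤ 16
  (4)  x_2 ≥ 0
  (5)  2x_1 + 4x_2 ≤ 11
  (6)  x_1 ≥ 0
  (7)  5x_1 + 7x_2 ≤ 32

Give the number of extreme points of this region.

Intersecting each pair of boundary lines and keeping only the points that satisfy every inequality leaves:
  (12/5, 0)
  (0, 6/5)
  (176/63, 40/63)
  (32/11, 0)
  (0, 4/3)

5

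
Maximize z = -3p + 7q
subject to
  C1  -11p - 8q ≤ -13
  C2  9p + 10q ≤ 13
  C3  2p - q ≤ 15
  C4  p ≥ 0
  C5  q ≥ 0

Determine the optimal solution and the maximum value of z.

Feasible corners and z = -3p + 7q:
  (13/19, 13/19) → z = 52/19
  (13/11, 0) → z = -39/11
  (13/9, 0) → z = -13/3

The binding constraints are -11p - 8q = -13 and 9p + 10q = 13.
Solving simultaneously gives p = 13/19, q = 13/19.

p = 13/19, q = 13/19, maximum z = 52/19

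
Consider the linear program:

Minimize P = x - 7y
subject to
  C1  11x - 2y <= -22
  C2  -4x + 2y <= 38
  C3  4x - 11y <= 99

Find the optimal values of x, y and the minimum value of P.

Vertices and P = x - 7y:
  (16/7, 165/7) → P = -1139/7
  (-440/113, -1177/113) → P = 7799/113
  (-154/9, -137/9) → P = 805/9

x = 16/7, y = 165/7, minimum P = -1139/7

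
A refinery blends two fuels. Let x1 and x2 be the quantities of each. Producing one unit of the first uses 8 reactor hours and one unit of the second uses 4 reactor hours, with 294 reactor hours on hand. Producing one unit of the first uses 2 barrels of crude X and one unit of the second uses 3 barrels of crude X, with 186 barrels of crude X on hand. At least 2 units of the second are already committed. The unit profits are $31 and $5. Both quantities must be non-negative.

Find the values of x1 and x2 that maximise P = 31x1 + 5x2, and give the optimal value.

Vertices and P = 31x1 + 5x2:
  (0, 62) → P = 310
  (0, 2) → P = 10
  (69/8, 225/4) → P = 4389/8
  (143/4, 2) → P = 4473/4

The binding constraints are 8x1 + 4x2 = 294 and x2 = 2.
Solving simultaneously gives x1 = 143/4, x2 = 2.

x1 = 143/4, x2 = 2, maximum P = 4473/4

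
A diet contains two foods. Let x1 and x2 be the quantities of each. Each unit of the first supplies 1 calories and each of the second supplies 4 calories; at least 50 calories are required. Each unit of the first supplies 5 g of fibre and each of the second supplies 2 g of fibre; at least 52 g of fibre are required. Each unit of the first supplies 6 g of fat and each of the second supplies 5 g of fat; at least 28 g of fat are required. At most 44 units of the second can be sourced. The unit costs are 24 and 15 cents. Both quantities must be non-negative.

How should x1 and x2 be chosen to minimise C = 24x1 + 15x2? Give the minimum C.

x1 = 6, x2 = 11, minimum C = 309

Extreme points and C = 24x1 + 15x2:
  (0, 26) → C = 390
  (0, 44) → C = 660
  (50, 0) → C = 1200
  (6, 11) → C = 309
The feasible region is unbounded (it extends along (1, 0)), but C strictly increases along every unbounded feasible direction, so there is no improving ray and the minimum is attained at a vertex.

The binding constraints are x1 + 4x2 = 50 and 5x1 + 2x2 = 52.
Solving simultaneously gives x1 = 6, x2 = 11.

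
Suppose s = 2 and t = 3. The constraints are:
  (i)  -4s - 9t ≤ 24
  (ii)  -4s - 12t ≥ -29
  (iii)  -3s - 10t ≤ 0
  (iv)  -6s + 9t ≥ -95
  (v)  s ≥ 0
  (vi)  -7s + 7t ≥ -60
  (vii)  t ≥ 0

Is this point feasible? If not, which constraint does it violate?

not feasible — violates (ii)

Constraint (ii): -4s - 12t = -44, which is not ≥ -29. All other constraints are satisfied.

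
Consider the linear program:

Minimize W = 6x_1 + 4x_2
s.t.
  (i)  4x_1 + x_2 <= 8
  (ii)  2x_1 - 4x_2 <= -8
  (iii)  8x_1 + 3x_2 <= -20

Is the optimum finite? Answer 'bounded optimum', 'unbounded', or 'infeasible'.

unbounded

From the feasible point (-52/19, 12/19), moving in the direction (-4, -2) keeps every constraint satisfied while W decreases without bound.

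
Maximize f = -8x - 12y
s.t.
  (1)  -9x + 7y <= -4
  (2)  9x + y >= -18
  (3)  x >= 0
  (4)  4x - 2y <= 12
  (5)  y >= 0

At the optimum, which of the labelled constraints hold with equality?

(1) and (5)

Extreme points and f = -8x - 12y:
  (38/5, 46/5) → f = -856/5
  (4/9, 0) → f = -32/9
  (3, 0) → f = -24

The maximum is at (4/9, 0). Substituting into each constraint, equality holds for (1) and (5); the remaining constraints have slack.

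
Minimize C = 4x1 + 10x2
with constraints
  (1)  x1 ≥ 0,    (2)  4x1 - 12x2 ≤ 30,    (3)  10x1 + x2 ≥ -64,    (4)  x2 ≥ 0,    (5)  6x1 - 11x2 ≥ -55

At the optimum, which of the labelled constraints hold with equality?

(1) and (4)

Vertices and C = 4x1 + 10x2:
  (0, 0) → C = 0
  (0, 5) → C = 50
  (15/2, 0) → C = 30
The feasible region is unbounded (it extends along (3, 1), (11, 6)), but C strictly increases along every unbounded feasible direction, so there is no improving ray and the minimum is attained at a vertex.

The minimum is at (0, 0). Substituting into each constraint, equality holds for (1) and (4); the remaining constraints have slack.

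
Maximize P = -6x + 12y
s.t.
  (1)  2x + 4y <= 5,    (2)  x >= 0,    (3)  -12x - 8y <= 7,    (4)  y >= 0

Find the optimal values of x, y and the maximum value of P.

Corner points and P = -6x + 12y:
  (0, 5/4) → P = 15
  (5/2, 0) → P = -15
  (0, 0) → P = 0

At the optimal vertex, 2x + 4y = 5 and x = 0.
Solving simultaneously gives x = 0, y = 5/4.

x = 0, y = 5/4, maximum P = 15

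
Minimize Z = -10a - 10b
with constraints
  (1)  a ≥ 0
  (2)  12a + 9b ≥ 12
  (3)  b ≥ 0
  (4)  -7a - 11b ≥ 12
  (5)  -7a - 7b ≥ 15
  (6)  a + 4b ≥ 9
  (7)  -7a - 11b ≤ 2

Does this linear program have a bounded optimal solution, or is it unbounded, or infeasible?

infeasible

Constraints -7a - 11b ≥ 12 and -7a - 11b ≤ 2 have parallel boundaries but demand opposite sides — no point can satisfy both, so the region is empty.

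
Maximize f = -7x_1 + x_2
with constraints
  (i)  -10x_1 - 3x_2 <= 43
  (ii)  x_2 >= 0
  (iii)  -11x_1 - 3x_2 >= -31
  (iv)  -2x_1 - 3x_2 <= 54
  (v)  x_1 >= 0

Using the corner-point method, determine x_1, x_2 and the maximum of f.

Vertices and f = -7x_1 + x_2:
  (31/11, 0) → f = -217/11
  (0, 0) → f = 0
  (0, 31/3) → f = 31/3

x_1 = 0, x_2 = 31/3, maximum f = 31/3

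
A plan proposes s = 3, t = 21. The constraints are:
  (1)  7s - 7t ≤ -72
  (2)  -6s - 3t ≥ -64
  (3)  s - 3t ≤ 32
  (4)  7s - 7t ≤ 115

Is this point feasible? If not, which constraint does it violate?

not feasible — violates (2)

Constraint (2): -6s - 3t = -81, which is not ≥ -64. All other constraints are satisfied.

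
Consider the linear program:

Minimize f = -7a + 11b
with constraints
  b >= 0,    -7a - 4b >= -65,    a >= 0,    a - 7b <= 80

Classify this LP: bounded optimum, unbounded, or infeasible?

bounded optimum

Extreme points and f = -7a + 11b:
  (65/7, 0) → f = -65
  (0, 0) → f = 0
  (0, 65/4) → f = 715/4
The feasible region has finitely many vertices and no improving ray; the minimum is -65 at (65/7, 0).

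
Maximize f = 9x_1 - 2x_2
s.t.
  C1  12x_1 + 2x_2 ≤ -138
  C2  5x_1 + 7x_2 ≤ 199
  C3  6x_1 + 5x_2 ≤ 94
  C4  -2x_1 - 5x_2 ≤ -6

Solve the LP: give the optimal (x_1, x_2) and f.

x_1 = -351/28, x_2 = 87/14, maximum f = -501/4

Vertices and f = 9x_1 - 2x_2:
  (-439/24, 163/4) → f = -1969/8
  (-351/28, 87/14) → f = -501/4
  (-337/17, 724/17) → f = -4481/17
The feasible region is unbounded (it extends along (-7, 5), (-5, 2)), but f strictly decreases along every unbounded feasible direction, so there is no improving ray and the maximum is attained at a vertex.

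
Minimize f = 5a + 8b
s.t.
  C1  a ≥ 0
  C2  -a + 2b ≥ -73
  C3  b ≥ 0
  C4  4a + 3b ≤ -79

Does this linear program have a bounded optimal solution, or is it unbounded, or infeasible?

The boundaries a = 0 and -a + 2b = -73 meet at (0, -73/2), but that point violates b ≥ 0. Every candidate vertex is excluded by some other constraint, so the feasible region is empty.

infeasible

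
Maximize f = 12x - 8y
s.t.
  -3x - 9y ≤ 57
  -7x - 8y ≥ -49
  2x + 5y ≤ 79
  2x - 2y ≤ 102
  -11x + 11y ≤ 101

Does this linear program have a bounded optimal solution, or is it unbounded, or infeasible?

Feasible corners and f = 12x - 8y:
  (23, -14) → f = 388
  (-128/11, -27/11) → f = -120
  (-269/165, 1246/165) → f = -13196/165
The feasible region has finitely many vertices and no improving ray; the maximum is 388 at (23, -14).

bounded optimum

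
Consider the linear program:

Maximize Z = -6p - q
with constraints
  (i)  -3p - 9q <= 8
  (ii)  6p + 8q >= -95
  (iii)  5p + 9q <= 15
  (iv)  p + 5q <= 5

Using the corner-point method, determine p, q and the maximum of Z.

Vertices and Z = -6p - q:
  (23/2, -85/18) → Z = -1157/18
  (-85/6, 23/6) → Z = 487/6
  (15/8, 5/8) → Z = -95/8

The optimum lies where -3p - 9q = 8 and p + 5q = 5.
Solving simultaneously gives p = -85/6, q = 23/6.

p = -85/6, q = 23/6, maximum Z = 487/6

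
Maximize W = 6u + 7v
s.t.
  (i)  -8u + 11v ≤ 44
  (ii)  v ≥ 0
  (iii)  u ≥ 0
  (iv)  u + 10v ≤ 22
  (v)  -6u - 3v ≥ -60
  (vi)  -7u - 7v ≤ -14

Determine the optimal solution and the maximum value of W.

u = 178/19, v = 24/19, maximum W = 1236/19

Vertices and W = 6u + 7v:
  (10, 0) → W = 60
  (2, 0) → W = 12
  (0, 11/5) → W = 77/5
  (0, 2) → W = 14
  (178/19, 24/19) → W = 1236/19

The optimum lies where u + 10v = 22 and -6u - 3v = -60.
Solving simultaneously gives u = 178/19, v = 24/19.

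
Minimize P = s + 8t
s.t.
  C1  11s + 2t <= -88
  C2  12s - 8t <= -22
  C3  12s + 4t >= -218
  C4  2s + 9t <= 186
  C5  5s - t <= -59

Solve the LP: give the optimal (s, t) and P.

Corner points and P = s + 8t:
  (-1164/95, 2222/95) → P = 16612/95
  (-206/21, 209/21) → P = 1466/21
  (-1353/50, 667/25) → P = 9319/50
  (-227/16, -191/16) → P = -1755/16

s = -227/16, t = -191/16, minimum P = -1755/16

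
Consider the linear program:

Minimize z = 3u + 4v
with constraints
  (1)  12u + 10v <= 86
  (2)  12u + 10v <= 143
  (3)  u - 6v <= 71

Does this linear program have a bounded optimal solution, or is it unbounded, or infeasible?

unbounded

From the feasible point (613/41, -383/41), moving in the direction (-6, -1) keeps every constraint satisfied while z decreases without bound.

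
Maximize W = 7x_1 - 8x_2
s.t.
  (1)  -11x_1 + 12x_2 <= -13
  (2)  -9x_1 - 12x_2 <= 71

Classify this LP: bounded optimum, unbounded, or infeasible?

unbounded

From the feasible point (-29/10, -449/120), moving in the direction (12, -9) keeps every constraint satisfied while W increases without bound.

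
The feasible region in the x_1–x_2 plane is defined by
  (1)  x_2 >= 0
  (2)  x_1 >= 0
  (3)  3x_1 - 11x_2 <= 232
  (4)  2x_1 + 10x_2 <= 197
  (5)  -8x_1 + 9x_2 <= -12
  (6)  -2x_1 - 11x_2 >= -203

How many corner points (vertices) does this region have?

The feasible vertices (each the meet of two boundaries and inside every other half-plane) are:
  (232/3, 0)
  (3/2, 0)
  (4487/52, 127/52)
  (137/2, 6)
  (1959/106, 800/53)

5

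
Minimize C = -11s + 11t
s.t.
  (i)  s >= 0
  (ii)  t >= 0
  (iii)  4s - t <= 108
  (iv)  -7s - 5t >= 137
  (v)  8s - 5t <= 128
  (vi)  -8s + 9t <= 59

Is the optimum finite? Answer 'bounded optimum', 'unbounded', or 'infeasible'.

infeasible

The boundaries s = 0 and t = 0 meet at (0, 0), but that point violates -7s - 5t ≥ 137. Every candidate vertex is excluded by some other constraint, so the feasible region is empty.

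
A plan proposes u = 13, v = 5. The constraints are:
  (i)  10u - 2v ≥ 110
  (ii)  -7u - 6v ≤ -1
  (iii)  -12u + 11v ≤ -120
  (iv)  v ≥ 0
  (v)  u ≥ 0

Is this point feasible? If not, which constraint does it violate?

not feasible — violates (iii)

Constraint (iii): -12u + 11v = -101, which is not ≤ -120. All other constraints are satisfied.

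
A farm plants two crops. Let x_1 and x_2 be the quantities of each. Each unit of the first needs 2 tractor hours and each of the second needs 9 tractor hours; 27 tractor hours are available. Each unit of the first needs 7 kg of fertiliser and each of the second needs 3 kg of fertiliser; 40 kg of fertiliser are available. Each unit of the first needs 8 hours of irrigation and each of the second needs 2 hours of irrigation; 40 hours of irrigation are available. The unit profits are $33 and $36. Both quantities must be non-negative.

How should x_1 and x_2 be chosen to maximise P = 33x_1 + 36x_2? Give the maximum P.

x_1 = 9/2, x_2 = 2, maximum P = 441/2

Extreme points and P = 33x_1 + 36x_2:
  (0, 0) → P = 0
  (0, 3) → P = 108
  (5, 0) → P = 165
  (9/2, 2) → P = 441/2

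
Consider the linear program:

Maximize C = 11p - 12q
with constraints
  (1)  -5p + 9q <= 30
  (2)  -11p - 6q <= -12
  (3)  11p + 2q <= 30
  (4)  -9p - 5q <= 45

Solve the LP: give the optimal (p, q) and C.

Vertices and C = 11p - 12q:
  (-24/43, 130/43) → C = -1824/43
  (210/109, 480/109) → C = -3450/109
  (39/11, -9/2) → C = 93

p = 39/11, q = -9/2, maximum C = 93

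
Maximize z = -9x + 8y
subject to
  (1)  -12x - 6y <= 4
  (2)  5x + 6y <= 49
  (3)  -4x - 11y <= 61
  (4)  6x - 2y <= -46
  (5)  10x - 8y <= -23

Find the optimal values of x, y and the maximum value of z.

x = -53/7, y = 304/21, maximum z = 3863/21

The optimum lies where -12x - 6y = 4 and 5x + 6y = 49.
Solving simultaneously gives x = -53/7, y = 304/21.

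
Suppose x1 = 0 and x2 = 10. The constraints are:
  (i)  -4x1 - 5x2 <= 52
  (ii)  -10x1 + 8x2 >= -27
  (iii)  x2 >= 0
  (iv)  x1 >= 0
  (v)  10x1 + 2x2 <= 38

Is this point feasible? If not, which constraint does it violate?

feasible

(i): -50 ≤ 52 ✓
(ii): 80 ≥ -27 ✓
(iii): 10 ≥ 0 ✓
(iv): 0 ≥ 0 ✓
(v): 20 ≤ 38 ✓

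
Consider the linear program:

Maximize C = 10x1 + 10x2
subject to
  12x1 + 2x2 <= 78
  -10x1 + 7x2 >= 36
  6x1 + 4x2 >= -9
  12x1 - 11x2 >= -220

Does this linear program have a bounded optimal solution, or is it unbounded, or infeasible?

Vertices and C = 10x1 + 10x2:
  (237/52, 303/26) → C = 4215/26
  (209/78, 298/13) → C = 9985/39
  (-207/82, 63/41) → C = -405/41
  (-979/114, 202/19) → C = 1165/57
The feasible region has finitely many vertices and no improving ray; the maximum is 9985/39 at (209/78, 298/13).

bounded optimum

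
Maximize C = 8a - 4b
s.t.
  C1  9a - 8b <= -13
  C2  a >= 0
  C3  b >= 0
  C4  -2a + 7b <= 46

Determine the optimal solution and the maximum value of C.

Corner points and C = 8a - 4b:
  (0, 13/8) → C = -13/2
  (277/47, 388/47) → C = 664/47
  (0, 46/7) → C = -184/7

a = 277/47, b = 388/47, maximum C = 664/47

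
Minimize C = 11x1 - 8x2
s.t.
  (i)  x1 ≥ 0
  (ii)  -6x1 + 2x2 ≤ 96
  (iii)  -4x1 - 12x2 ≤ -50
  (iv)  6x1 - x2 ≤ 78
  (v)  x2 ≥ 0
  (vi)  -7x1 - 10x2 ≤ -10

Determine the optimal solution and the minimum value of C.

x1 = 42, x2 = 174, minimum C = -930

The optimum lies where -6x1 + 2x2 = 96 and 6x1 - x2 = 78.
Solving simultaneously gives x1 = 42, x2 = 174.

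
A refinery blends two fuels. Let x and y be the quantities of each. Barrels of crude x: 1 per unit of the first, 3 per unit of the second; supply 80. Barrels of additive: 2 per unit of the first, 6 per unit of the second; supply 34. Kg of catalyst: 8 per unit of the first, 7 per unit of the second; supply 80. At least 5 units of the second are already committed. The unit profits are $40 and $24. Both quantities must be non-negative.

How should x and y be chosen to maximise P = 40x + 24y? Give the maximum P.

Feasible corners and P = 40x + 24y:
  (0, 17/3) → P = 136
  (0, 5) → P = 120
  (2, 5) → P = 200

The optimum lies where 2x + 6y = 34 and y = 5.
Solving simultaneously gives x = 2, y = 5.

x = 2, y = 5, maximum P = 200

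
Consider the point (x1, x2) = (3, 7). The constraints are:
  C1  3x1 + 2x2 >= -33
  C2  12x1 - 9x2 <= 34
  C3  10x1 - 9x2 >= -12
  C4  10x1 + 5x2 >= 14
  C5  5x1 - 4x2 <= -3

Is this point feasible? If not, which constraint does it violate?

Constraint C3: 10x1 - 9x2 = -33, which is not ≥ -12. All other constraints are satisfied.

not feasible — violates C3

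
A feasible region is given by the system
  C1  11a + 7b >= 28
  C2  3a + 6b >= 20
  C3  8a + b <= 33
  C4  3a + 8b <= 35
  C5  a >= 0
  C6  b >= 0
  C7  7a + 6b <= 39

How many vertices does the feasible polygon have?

6

Of the 21 pairwise boundary intersections, those satisfying every inequality are:
  (28/45, 136/45)
  (0, 4)
  (178/45, 61/45)
  (159/41, 81/41)
  (0, 35/8)
  (51/19, 64/19)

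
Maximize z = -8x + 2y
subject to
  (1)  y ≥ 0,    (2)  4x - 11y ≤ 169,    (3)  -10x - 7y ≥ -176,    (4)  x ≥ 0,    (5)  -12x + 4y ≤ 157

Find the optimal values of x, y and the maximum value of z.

x = 0, y = 176/7, maximum z = 352/7

Feasible corners and z = -8x + 2y:
  (88/5, 0) → z = -704/5
  (0, 0) → z = 0
  (0, 176/7) → z = 352/7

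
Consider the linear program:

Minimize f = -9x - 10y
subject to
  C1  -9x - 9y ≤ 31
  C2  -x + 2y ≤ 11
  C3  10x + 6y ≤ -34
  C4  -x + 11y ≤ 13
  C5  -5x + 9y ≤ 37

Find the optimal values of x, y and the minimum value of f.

x = -113/29, y = 24/29, minimum f = 777/29

Feasible corners and f = -9x - 10y:
  (-10/3, -1/9) → f = 280/9
  (-229/54, 43/54) → f = 1631/54
  (-113/29, 24/29) → f = 777/29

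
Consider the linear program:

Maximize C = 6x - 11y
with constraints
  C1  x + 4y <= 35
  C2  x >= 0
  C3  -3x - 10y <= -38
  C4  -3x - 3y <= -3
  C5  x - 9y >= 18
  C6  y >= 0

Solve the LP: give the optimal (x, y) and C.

x = 35, y = 0, maximum C = 210

Vertices and C = 6x - 11y:
  (387/13, 17/13) → C = 2135/13
  (35, 0) → C = 210
  (18, 0) → C = 108

At the optimal vertex, x + 4y = 35 and y = 0.
Solving simultaneously gives x = 35, y = 0.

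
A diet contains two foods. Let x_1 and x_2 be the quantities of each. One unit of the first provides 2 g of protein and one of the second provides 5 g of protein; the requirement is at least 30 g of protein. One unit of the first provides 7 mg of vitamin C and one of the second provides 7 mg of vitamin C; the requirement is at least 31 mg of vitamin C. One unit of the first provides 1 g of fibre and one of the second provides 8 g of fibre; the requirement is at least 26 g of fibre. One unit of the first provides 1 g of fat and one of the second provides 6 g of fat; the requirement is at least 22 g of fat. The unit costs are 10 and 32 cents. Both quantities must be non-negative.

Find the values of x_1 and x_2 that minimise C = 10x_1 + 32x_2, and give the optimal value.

x_1 = 10, x_2 = 2, minimum C = 164

The feasible region is unbounded (it extends along (0, 1), (1, 0)), but C strictly increases along every unbounded feasible direction, so there is no improving ray and the minimum is attained at a vertex.

The binding constraints are 2x_1 + 5x_2 = 30 and x_1 + 8x_2 = 26.
Solving simultaneously gives x_1 = 10, x_2 = 2.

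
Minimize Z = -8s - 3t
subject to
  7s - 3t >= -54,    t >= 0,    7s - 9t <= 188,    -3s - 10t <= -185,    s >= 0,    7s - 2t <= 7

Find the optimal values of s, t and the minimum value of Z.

s = 129/7, t = 61, minimum Z = -2313/7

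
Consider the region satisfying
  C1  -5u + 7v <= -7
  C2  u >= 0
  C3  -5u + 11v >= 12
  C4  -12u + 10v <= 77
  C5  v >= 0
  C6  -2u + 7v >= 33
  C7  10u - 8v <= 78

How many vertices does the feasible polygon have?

3

Of the 21 pairwise boundary intersections, those satisfying every inequality are:
  (40/3, 179/21)
  (49/3, 32/3)
  (15, 9)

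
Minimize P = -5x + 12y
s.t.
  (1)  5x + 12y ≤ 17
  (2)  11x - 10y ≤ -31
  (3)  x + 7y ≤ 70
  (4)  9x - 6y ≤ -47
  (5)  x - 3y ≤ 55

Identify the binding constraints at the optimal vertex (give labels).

(2) and (5)

Corner points and P = -5x + 12y:
  (-721/23, 333/23) → P = 7601/23
  (-77/23, 194/69) → P = 1161/23
  (-71/6, -119/12) → P = -359/6
  (-643/23, -636/23) → P = -4417/23
The feasible region is unbounded (it extends along (-3, -1), (-7, 1)), but P strictly increases along every unbounded feasible direction, so there is no improving ray and the minimum is attained at a vertex.

The minimum is at (-643/23, -636/23). Substituting into each constraint, equality holds for (2) and (5); the remaining constraints have slack.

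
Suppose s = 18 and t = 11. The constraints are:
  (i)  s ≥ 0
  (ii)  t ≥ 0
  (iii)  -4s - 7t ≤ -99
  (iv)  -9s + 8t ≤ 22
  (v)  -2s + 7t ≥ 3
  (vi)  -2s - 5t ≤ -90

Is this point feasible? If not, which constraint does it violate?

(i): 18 ≥ 0 ✓
(ii): 11 ≥ 0 ✓
(iii): -149 ≤ -99 ✓
(iv): -74 ≤ 22 ✓
(v): 41 ≥ 3 ✓
(vi): -91 ≤ -90 ✓

feasible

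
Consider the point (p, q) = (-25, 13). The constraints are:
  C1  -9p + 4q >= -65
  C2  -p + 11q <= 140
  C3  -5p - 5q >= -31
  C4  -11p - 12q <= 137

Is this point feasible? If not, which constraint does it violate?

Constraint C2: -p + 11q = 168, which is not ≤ 140. All other constraints are satisfied.

not feasible — violates C2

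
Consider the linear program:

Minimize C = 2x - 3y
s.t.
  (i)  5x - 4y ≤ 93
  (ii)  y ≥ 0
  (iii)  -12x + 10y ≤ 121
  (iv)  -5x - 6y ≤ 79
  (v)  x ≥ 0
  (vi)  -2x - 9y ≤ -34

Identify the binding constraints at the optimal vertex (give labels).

Corner points and C = 2x - 3y:
  (93/5, 0) → C = 186/5
  (707, 1721/2) → C = -2335/2
  (17, 0) → C = 34
  (0, 121/10) → C = -363/10
  (0, 34/9) → C = -34/3

The minimum is at (707, 1721/2). Substituting into each constraint, equality holds for (i) and (iii); the remaining constraints have slack.

(i) and (iii)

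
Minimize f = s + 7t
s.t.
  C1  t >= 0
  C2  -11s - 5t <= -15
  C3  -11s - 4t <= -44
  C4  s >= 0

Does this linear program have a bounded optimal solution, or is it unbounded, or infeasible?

bounded optimum

Extreme points and f = s + 7t:
  (4, 0) → f = 4
  (0, 11) → f = 77
The feasible region has finitely many vertices and no improving ray; the minimum is 4 at (4, 0).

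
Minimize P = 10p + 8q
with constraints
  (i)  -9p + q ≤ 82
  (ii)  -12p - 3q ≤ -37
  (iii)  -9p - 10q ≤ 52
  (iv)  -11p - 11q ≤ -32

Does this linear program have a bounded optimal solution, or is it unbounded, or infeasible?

bounded optimum

Corner points and P = 10p + 8q:
  (-209/39, 439/13) → P = 8446/39
  (311/99, -23/99) → P = 266/9
  (892/11, -860/11) → P = 2040/11
The feasible region has finitely many vertices and no improving ray; the minimum is 266/9 at (311/99, -23/99).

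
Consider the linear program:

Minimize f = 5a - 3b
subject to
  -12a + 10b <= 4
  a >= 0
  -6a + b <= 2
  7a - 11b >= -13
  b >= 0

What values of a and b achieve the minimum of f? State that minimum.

a = 0, b = 2/5, minimum f = -6/5

Vertices and f = 5a - 3b:
  (0, 2/5) → f = -6/5
  (43/31, 64/31) → f = 23/31
  (0, 0) → f = 0
The feasible region is unbounded (it extends along (11, 7), (1, 0)), but f strictly increases along every unbounded feasible direction, so there is no improving ray and the minimum is attained at a vertex.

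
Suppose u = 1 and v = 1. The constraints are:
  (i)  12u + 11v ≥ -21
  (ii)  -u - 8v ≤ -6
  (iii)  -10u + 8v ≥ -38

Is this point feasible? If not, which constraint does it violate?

feasible

(i): 23 ≥ -21 ✓
(ii): -9 ≤ -6 ✓
(iii): -2 ≥ -38 ✓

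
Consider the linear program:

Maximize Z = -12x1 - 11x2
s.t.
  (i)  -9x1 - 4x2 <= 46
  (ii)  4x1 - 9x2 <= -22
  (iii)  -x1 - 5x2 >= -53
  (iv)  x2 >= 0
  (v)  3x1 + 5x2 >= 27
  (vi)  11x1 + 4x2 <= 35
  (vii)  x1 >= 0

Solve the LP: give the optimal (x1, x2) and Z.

Vertices and Z = -12x1 - 11x2:
  (67/43, 192/43) → Z = -2916/43
  (0, 27/5) → Z = -297/5
  (0, 35/4) → Z = -385/4

The optimum lies where 3x1 + 5x2 = 27 and x1 = 0.
Solving simultaneously gives x1 = 0, x2 = 27/5.

x1 = 0, x2 = 27/5, maximum Z = -297/5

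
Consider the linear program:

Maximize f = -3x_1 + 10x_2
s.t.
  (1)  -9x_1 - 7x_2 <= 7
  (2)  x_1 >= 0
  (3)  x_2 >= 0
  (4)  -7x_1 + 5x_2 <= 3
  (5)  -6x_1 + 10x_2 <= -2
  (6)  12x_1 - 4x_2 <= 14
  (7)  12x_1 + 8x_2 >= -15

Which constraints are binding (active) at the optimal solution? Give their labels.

(5) and (6)

Feasible corners and f = -3x_1 + 10x_2:
  (1/3, 0) → f = -1
  (7/6, 0) → f = -7/2
  (11/8, 5/8) → f = 17/8

The maximum is at (11/8, 5/8). Substituting into each constraint, equality holds for (5) and (6); the remaining constraints have slack.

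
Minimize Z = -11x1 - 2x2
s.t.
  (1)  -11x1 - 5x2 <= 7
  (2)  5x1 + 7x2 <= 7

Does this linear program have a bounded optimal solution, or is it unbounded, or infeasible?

From the feasible point (-21/13, 28/13), moving in the direction (5, -11) keeps every constraint satisfied while Z decreases without bound.

unbounded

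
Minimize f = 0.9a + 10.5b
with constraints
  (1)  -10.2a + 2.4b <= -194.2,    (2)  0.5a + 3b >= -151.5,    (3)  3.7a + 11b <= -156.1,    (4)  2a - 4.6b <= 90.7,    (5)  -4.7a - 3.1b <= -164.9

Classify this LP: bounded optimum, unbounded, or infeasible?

infeasible

The boundaries -10.2a + 2.4b = -194.2 and -4.7a - 3.1b = -164.9 meet at (49889/2145, 38462/2145), but that point violates 3.7a + 11b ≤ -156.1. Every candidate vertex is excluded by some other constraint, so the feasible region is empty.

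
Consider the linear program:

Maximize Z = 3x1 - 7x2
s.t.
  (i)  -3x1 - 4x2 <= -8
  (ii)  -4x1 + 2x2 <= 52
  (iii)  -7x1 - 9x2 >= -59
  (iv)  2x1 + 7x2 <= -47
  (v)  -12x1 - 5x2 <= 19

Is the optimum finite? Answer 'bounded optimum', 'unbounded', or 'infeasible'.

bounded optimum

Extreme points and Z = 3x1 - 7x2:
  (164, -121) → Z = 1339
  (244/13, -157/13) → Z = 1831/13
  (836/31, -447/31) → Z = 5637/31
The feasible region has finitely many vertices and no improving ray; the maximum is 1339 at (164, -121).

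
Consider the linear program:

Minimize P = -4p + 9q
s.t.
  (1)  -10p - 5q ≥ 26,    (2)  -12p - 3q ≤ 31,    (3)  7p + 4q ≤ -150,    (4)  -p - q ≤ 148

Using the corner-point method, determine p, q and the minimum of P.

p = 714/5, q = -1454/5, minimum P = -15942/5

Extreme points and P = -4p + 9q:
  (646/5, -1318/5) → P = -14446/5
  (714/5, -1454/5) → P = -15942/5
  (326/27, -1583/27) → P = -15551/27
  (413/9, -1745/9) → P = -17357/9

The optimum lies where -10p - 5q = 26 and -p - q = 148.
Solving simultaneously gives p = 714/5, q = -1454/5.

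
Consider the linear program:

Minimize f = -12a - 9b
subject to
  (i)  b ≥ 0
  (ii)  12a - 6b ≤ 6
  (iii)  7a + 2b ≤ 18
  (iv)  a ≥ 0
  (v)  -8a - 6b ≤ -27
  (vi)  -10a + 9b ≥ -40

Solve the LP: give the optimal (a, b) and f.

a = 0, b = 9, minimum f = -81

Corner points and f = -12a - 9b:
  (20/11, 29/11) → f = -501/11
  (33/20, 23/10) → f = -81/2
  (0, 9) → f = -81
  (0, 9/2) → f = -81/2

The optimum lies where 7a + 2b = 18 and a = 0.
Solving simultaneously gives a = 0, b = 9.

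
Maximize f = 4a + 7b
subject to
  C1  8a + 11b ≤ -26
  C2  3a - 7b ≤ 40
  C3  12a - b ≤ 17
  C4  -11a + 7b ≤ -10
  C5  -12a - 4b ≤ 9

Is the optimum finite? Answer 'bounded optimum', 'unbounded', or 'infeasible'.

bounded optimum

Vertices and f = 4a + 7b:
  (23/20, -16/5) → f = -89/5
  (1/20, -12/5) → f = -83/5
  (59/60, -26/5) → f = -487/15
The feasible region has finitely many vertices and no improving ray; the maximum is -83/5 at (1/20, -12/5).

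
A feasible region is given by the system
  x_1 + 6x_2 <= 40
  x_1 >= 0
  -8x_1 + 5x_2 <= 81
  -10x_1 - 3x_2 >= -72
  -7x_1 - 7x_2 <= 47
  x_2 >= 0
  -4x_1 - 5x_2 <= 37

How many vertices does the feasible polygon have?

4

Intersecting each pair of boundary lines and keeping only the points that satisfy every inequality leaves:
  (0, 20/3)
  (104/19, 328/57)
  (0, 0)
  (36/5, 0)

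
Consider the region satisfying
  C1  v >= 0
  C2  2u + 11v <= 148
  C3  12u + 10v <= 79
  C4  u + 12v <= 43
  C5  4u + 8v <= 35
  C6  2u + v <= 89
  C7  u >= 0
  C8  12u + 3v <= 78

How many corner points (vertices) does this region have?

6

Pairwise boundary intersections that survive every other constraint:
  (0, 0)
  (13/2, 0)
  (141/28, 13/7)
  (181/28, 1/7)
  (19/10, 137/40)
  (0, 43/12)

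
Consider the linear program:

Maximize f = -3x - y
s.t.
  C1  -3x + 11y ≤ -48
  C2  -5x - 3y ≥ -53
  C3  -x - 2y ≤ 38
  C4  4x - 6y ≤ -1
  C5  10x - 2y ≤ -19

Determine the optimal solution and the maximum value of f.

x = -322/17, y = -162/17, maximum f = 1128/17

Feasible corners and f = -3x - y:
  (-322/17, -162/17) → f = 1128/17
  (-23/2, -15/2) → f = 42
  (-115/7, -151/14) → f = 841/14

The optimum lies where -3x + 11y = -48 and -x - 2y = 38.
Solving simultaneously gives x = -322/17, y = -162/17.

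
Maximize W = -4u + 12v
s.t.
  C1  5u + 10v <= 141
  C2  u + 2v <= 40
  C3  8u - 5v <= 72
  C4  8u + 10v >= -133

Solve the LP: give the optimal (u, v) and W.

u = -274/3, v = 1793/30, maximum W = 16238/15

Vertices and W = -4u + 12v:
  (95/7, 256/35) → W = 1172/35
  (-274/3, 1793/30) → W = 16238/15
  (11/24, -41/3) → W = -995/6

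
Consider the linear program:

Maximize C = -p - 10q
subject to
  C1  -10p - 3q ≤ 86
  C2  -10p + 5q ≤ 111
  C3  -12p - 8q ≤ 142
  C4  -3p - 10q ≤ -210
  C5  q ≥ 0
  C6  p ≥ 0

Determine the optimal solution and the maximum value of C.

p = 70, q = 0, maximum C = -70

Corner points and C = -p - 10q:
  (0, 111/5) → C = -222
  (70, 0) → C = -70
  (0, 21) → C = -210
The feasible region is unbounded (it extends along (1, 2), (1, 0)), but C strictly decreases along every unbounded feasible direction, so there is no improving ray and the maximum is attained at a vertex.

The optimum lies where -3p - 10q = -210 and q = 0.
Solving simultaneously gives p = 70, q = 0.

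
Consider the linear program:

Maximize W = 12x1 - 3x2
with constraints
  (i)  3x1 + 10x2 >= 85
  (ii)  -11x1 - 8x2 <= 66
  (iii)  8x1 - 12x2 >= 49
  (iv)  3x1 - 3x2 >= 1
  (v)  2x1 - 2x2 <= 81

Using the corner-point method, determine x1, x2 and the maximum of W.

x1 = 437/4, x2 = 275/4, maximum W = 4419/4

Corner points and W = 12x1 - 3x2:
  (755/58, 533/116) → W = 16521/116
  (490/13, -73/26) → W = 11979/26
  (437/4, 275/4) → W = 4419/4

At the optimal vertex, 8x1 - 12x2 = 49 and 2x1 - 2x2 = 81.
Solving simultaneously gives x1 = 437/4, x2 = 275/4.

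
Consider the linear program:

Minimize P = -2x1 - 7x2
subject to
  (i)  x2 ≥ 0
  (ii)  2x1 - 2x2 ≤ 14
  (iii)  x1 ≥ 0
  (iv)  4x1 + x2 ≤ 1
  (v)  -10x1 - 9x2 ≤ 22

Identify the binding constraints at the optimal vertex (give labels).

Corner points and P = -2x1 - 7x2:
  (0, 0) → P = 0
  (1/4, 0) → P = -1/2
  (0, 1) → P = -7

The minimum is at (0, 1). Substituting into each constraint, equality holds for (iii) and (iv); the remaining constraints have slack.

(iii) and (iv)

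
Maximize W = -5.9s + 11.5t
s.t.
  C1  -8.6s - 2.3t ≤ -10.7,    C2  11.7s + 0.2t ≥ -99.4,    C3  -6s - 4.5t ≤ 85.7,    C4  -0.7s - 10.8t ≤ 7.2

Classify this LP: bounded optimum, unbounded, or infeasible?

From the feasible point (-23076/2519, 98003/2519), moving in the direction (-0.2, 11.7) keeps every constraint satisfied while W increases without bound.

unbounded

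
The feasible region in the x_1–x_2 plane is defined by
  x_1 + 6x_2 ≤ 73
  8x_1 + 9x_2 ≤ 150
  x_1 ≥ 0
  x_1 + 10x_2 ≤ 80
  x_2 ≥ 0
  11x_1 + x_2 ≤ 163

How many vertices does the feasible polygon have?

5

Pairwise boundary intersections that survive every other constraint:
  (780/71, 490/71)
  (1317/91, 346/91)
  (0, 8)
  (0, 0)
  (163/11, 0)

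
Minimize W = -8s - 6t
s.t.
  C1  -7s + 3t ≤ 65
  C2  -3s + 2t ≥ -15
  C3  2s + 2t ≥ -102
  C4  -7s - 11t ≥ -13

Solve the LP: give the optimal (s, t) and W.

Feasible corners and W = -8s - 6t:
  (-109/5, -146/5) → W = 1748/5
  (-338/49, 39/7) → W = 1066/49
  (-87/5, -168/5) → W = 1704/5
  (191/47, -66/47) → W = -1132/47

s = 191/47, t = -66/47, minimum W = -1132/47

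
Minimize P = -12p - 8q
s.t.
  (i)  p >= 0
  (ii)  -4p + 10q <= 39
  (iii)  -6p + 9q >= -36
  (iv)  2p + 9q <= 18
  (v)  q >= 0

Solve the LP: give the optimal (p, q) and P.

p = 27/4, q = 1/2, minimum P = -85

Extreme points and P = -12p - 8q:
  (0, 2) → P = -16
  (0, 0) → P = 0
  (27/4, 1/2) → P = -85
  (6, 0) → P = -72

The binding constraints are -6p + 9q = -36 and 2p + 9q = 18.
Solving simultaneously gives p = 27/4, q = 1/2.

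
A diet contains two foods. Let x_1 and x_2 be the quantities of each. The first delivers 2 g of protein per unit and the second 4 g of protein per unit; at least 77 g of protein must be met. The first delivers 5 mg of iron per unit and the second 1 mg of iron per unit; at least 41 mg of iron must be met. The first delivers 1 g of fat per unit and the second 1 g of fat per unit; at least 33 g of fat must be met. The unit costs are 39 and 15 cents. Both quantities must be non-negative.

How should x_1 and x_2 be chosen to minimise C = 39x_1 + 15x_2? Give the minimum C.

The feasible region is unbounded (it extends along (0, 1), (1, 0)), but C strictly increases along every unbounded feasible direction, so there is no improving ray and the minimum is attained at a vertex.

x_1 = 2, x_2 = 31, minimum C = 543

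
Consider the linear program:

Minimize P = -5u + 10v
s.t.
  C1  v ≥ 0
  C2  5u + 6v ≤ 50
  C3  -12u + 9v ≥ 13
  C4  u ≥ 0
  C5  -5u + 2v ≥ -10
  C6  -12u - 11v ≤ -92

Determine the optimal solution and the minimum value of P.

u = 137/48, v = 21/4, minimum P = 1835/48

Vertices and P = -5u + 10v:
  (124/39, 665/117) → P = 4790/117
  (2/17, 140/17) → P = 1390/17
  (137/48, 21/4) → P = 1835/48

At the optimal vertex, -12u + 9v = 13 and -12u - 11v = -92.
Solving simultaneously gives u = 137/48, v = 21/4.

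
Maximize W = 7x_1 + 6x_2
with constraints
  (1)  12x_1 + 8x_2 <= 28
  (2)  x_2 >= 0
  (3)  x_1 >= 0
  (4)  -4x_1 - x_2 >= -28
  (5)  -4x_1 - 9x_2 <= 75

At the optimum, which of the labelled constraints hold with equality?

(1) and (3)

Corner points and W = 7x_1 + 6x_2:
  (7/3, 0) → W = 49/3
  (0, 7/2) → W = 21
  (0, 0) → W = 0

The maximum is at (0, 7/2). Substituting into each constraint, equality holds for (1) and (3); the remaining constraints have slack.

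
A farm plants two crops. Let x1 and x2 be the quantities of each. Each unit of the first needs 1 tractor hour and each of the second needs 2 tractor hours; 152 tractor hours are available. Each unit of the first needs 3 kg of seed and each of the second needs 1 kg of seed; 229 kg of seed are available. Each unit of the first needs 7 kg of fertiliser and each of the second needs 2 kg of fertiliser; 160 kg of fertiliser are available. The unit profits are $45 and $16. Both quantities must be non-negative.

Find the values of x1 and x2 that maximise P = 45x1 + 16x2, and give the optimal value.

x1 = 4/3, x2 = 226/3, maximum P = 3796/3

Corner points and P = 45x1 + 16x2:
  (0, 0) → P = 0
  (0, 76) → P = 1216
  (160/7, 0) → P = 7200/7
  (4/3, 226/3) → P = 3796/3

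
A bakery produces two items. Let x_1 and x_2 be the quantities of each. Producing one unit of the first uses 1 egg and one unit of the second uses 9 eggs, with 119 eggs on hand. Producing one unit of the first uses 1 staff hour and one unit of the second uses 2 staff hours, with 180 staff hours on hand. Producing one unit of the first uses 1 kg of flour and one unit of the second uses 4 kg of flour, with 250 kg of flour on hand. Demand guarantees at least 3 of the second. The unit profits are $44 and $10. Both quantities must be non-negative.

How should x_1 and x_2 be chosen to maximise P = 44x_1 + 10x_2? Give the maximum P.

Feasible corners and P = 44x_1 + 10x_2:
  (0, 119/9) → P = 1190/9
  (0, 3) → P = 30
  (92, 3) → P = 4078

At the optimal vertex, x_1 + 9x_2 = 119 and x_2 = 3.
Solving simultaneously gives x_1 = 92, x_2 = 3.

x_1 = 92, x_2 = 3, maximum P = 4078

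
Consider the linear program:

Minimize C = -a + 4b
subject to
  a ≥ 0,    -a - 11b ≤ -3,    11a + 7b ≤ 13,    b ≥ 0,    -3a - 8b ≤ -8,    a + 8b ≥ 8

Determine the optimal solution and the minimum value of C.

a = 16/27, b = 25/27, minimum C = 28/9

Vertices and C = -a + 4b:
  (0, 13/7) → C = 52/7
  (0, 1) → C = 4
  (16/27, 25/27) → C = 28/9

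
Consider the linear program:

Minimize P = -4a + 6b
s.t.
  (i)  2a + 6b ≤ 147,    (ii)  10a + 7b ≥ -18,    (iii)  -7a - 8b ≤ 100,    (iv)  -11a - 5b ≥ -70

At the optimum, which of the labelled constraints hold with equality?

(iii) and (iv)

Feasible corners and P = -4a + 6b:
  (-1137/46, 753/23) → P = 6792/23
  (-45/8, 211/8) → P = 723/4
  (556/31, -874/31) → P = -7468/31
  (20, -30) → P = -260

The minimum is at (20, -30). Substituting into each constraint, equality holds for (iii) and (iv); the remaining constraints have slack.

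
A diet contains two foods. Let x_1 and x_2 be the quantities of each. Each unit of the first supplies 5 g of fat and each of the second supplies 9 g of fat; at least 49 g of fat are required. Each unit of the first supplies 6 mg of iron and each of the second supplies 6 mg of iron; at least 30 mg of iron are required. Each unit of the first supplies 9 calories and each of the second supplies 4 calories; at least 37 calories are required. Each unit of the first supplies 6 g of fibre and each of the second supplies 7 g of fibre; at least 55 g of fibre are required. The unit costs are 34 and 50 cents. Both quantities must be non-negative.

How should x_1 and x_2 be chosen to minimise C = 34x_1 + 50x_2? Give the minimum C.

Corner points and C = 34x_1 + 50x_2:
  (0, 37/4) → C = 925/2
  (49/5, 0) → C = 1666/5
  (8, 1) → C = 322
  (1, 7) → C = 384
The feasible region is unbounded (it extends along (0, 1), (1, 0)), but C strictly increases along every unbounded feasible direction, so there is no improving ray and the minimum is attained at a vertex.

x_1 = 8, x_2 = 1, minimum C = 322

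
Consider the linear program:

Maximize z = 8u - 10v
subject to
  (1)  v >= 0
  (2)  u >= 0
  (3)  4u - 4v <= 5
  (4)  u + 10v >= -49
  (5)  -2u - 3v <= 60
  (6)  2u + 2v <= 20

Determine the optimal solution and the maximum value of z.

u = 5/4, v = 0, maximum z = 10

Corner points and z = 8u - 10v:
  (0, 0) → z = 0
  (5/4, 0) → z = 10
  (0, 10) → z = -100
  (45/8, 35/8) → z = 5/4

The optimum lies where v = 0 and 4u - 4v = 5.
Solving simultaneously gives u = 5/4, v = 0.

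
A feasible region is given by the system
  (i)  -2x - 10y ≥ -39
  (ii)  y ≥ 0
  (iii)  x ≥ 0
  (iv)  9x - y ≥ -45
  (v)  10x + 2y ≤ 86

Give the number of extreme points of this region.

Pairwise boundary intersections that survive every other constraint:
  (0, 39/10)
  (391/48, 109/48)
  (0, 0)
  (43/5, 0)

4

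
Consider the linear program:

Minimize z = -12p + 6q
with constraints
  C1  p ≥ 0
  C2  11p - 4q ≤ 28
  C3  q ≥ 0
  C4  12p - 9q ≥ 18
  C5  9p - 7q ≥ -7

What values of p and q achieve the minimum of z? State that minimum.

p = 28/11, q = 0, minimum z = -336/11

Corner points and z = -12p + 6q:
  (28/11, 0) → z = -336/11
  (60/17, 46/17) → z = -444/17
  (3/2, 0) → z = -18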